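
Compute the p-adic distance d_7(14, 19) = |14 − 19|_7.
d_7(14, 19) = 1

Step 1 — x − y = 14 − 19 = -5. Step 2 — v_7(-5) = 0 (factor: -5 = −(7^0 · 5); the sign does not affect v_p). Step 3 — |x − y|_7 = 7^{0} = 1.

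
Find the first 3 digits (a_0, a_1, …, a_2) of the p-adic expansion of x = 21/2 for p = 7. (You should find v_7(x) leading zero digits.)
(a_0, …, a_2) = (0, 5, 3)

v_7(21/2) = 1, so a_0 = ... = a_0 = 0. Factor out: x = 7^1 · u with u = 3/2 a unit in ℤ_7. Expand u iteratively via a_{v+i} = u_i mod 7, u_{i+1} = (u_i − a_{v+i})/7:
  u_0 = 3/2;  a_1 = 5;  u_1 = (u_0 − 5)/7 = -1/2
  u_1 = -1/2;  a_2 = 3;  u_2 = (u_1 − 3)/7 = -1/2
Digits: (0, 5, 3).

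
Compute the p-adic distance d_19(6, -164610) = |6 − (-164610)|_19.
d_19(6, -164610) = 1/6859

Step 1 — x − y = 6 − (-164610) = 164616. Step 2 — v_19(164616) = 3 (factor: 164616 = (19^3 · 24); the sign does not affect v_p). Step 3 — |x − y|_19 = 19^{-3} = 1/6859.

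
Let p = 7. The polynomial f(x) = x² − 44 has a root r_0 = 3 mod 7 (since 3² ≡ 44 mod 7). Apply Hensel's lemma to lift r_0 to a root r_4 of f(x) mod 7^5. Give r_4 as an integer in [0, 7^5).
r_4 = 16040 (mod 16807)

Hensel's recurrence: r_{i+1} = r_i − f(r_i)·(f′(r_i))^{-1} mod 7^{i+2}, with f′(x) = 2x. Iterate:
  r_0 = 3 (mod 7)
  r_1 = 17 (mod 49)
  r_2 = 262 (mod 343)
  r_3 = 1634 (mod 2401)
  r_4 = 16040 (mod 16807)
Final: r_4 = 16040, and one checks f(r_4) ≡ 0 mod 7^5.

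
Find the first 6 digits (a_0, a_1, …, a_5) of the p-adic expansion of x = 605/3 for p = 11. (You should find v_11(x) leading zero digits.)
(a_0, …, a_5) = (0, 0, 9, 3, 7, 3)

v_11(605/3) = 2, so a_0 = ... = a_1 = 0. Factor out: x = 11^2 · u with u = 5/3 a unit in ℤ_11. Expand u iteratively via a_{v+i} = u_i mod 11, u_{i+1} = (u_i − a_{v+i})/11:
  u_0 = 5/3;  a_2 = 9;  u_1 = (u_0 − 9)/11 = -2/3
  u_1 = -2/3;  a_3 = 3;  u_2 = (u_1 − 3)/11 = -1/3
  u_2 = -1/3;  a_4 = 7;  u_3 = (u_2 − 7)/11 = -2/3
  u_3 = -2/3;  a_5 = 3;  u_4 = (u_3 − 3)/11 = -1/3
Digits: (0, 0, 9, 3, 7, 3).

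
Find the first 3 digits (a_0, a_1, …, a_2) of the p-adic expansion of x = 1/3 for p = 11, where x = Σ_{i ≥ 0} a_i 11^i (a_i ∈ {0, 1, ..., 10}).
(a_0, …, a_2) = (4, 7, 3)

v_11(1/3) = 0 (numerator and denominator both coprime to 11), so x ∈ ℤ_11^×. Compute digits iteratively via a_i = x_i mod 11, x_{i+1} = (x_i − a_i)/11, with x_0 = x:
  x_0 = 1/3;  a_0 = 4;  x_1 = (x_0 − 4)/11 = -1/3
  x_1 = -1/3;  a_1 = 7;  x_2 = (x_1 − 7)/11 = -2/3
  x_2 = -2/3;  a_2 = 3;  x_3 = (x_2 − 3)/11 = -1/3
Digits: (4, 7, 3).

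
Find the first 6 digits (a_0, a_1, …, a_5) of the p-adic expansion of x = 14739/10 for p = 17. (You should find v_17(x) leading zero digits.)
(a_0, …, a_5) = (0, 0, 0, 2, 5, 15)

v_17(14739/10) = 3, so a_0 = ... = a_2 = 0. Factor out: x = 17^3 · u with u = 3/10 a unit in ℤ_17. Expand u iteratively via a_{v+i} = u_i mod 17, u_{i+1} = (u_i − a_{v+i})/17:
  u_0 = 3/10;  a_3 = 2;  u_1 = (u_0 − 2)/17 = -1/10
  u_1 = -1/10;  a_4 = 5;  u_2 = (u_1 − 5)/17 = -3/10
  u_2 = -3/10;  a_5 = 15;  u_3 = (u_2 − 15)/17 = -9/10
Digits: (0, 0, 0, 2, 5, 15).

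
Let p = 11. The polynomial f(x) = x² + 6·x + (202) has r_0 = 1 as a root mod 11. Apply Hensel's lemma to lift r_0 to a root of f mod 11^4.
r_3 = 6282 (mod 14641)

Hensel: r_{i+1} = r_i − f(r_i)·(f′(r_i))^{-1} mod 11^{i+2}, f′(x) = 2x + 6. Iterate:
  r_0 = 1 (mod 11)
  r_1 = 111 (mod 121)
  r_2 = 958 (mod 1331)
  r_3 = 6282 (mod 14641)
Final: r = 6282 satisfies f(r) ≡ 0 mod 11^4.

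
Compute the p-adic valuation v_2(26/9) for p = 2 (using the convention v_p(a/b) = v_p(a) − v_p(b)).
v_2(26/9) = 1

Factor powers of 2 from the numerator and denominator of the reduced fraction: 26 = 2^1 · 13 and 9 = 2^0 · 9. Apply v_p(a/b) = v_p(a) − v_p(b): v_2(26/9) = 1 − 0 = 1.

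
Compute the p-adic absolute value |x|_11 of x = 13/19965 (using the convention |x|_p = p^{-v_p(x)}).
|13/19965|_11 = 1331

Step 1 — compute v_11(x) by factoring powers of 11 out of the numerator and denominator: v_11(13/19965) = -3. Step 2 — apply |x|_p = p^{-v_p(x)} = 11^{3} = 1331.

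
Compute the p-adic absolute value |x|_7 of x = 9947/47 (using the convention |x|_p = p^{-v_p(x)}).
|9947/47|_7 = 1/343

Step 1 — compute v_7(x) by factoring powers of 7 out of the numerator and denominator: v_7(9947/47) = 3. Step 2 — apply |x|_p = p^{-v_p(x)} = 7^{-3} = 1/343.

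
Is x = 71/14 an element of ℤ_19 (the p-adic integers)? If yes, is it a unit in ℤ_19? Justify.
x ∈ ℤ_19^× (unit); v_19(x) = 0

ℤ_19 = {x ∈ ℚ_19 : v_19(x) ≥ 0} and ℤ_19^× = {x ∈ ℤ_19 : v_19(x) = 0}. Here v_19(71/14) = v_19(num) − v_19(den) = 0; compare against these criteria.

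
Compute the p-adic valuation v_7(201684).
v_7(201684) = 5

v_7(n) is the largest exponent k such that 7^k divides n. Factor out: 201684 = 7^5 · 12. (Sign doesn't affect v_p.) So v_7(201684) = 5.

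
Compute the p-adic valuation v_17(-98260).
v_17(-98260) = 3

v_17(n) is the largest exponent k such that 17^k divides n. Factor out: -98260 = -17^3 · 20. (Sign doesn't affect v_p.) So v_17(-98260) = 3.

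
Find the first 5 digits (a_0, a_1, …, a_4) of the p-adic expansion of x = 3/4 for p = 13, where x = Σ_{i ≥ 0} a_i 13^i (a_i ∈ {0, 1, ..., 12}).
(a_0, …, a_4) = (4, 3, 3, 3, 3)

v_13(3/4) = 0 (numerator and denominator both coprime to 13), so x ∈ ℤ_13^×. Compute digits iteratively via a_i = x_i mod 13, x_{i+1} = (x_i − a_i)/13, with x_0 = x:
  x_0 = 3/4;  a_0 = 4;  x_1 = (x_0 − 4)/13 = -1/4
  x_1 = -1/4;  a_1 = 3;  x_2 = (x_1 − 3)/13 = -1/4
  x_2 = -1/4;  a_2 = 3;  x_3 = (x_2 − 3)/13 = -1/4
  x_3 = -1/4;  a_3 = 3;  x_4 = (x_3 − 3)/13 = -1/4
  x_4 = -1/4;  a_4 = 3;  x_5 = (x_4 − 3)/13 = -1/4
Digits: (4, 3, 3, 3, 3).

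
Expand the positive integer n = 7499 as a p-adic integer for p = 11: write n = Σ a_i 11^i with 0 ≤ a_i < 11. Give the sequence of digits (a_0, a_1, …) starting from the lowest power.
(a_0, a_1, …) = (8, 10, 6, 5)

Repeated division by 11 gives the digits low-to-high: 7499 = 8 + 10·11^1 + 6·11^2 + 5·11^3. Digit sequence: (8, 10, 6, 5).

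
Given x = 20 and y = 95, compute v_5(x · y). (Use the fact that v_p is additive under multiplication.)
v_5(1900) = 2

v_p(x) = 1 (factor: 20 = 5^1 · 4); v_p(y) = 1 (factor: 95 = 5^1 · 19). Additivity: v_p(xy) = v_p(x) + v_p(y) = 1 + 1 = 2. (Direct check: xy = 1900 = 5^2 · (76).)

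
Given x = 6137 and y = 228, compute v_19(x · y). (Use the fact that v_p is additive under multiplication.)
v_19(1399236) = 3

v_p(x) = 2 (factor: 6137 = 19^2 · 17); v_p(y) = 1 (factor: 228 = 19^1 · 12). Additivity: v_p(xy) = v_p(x) + v_p(y) = 2 + 1 = 3. (Direct check: xy = 1399236 = 19^3 · (204).)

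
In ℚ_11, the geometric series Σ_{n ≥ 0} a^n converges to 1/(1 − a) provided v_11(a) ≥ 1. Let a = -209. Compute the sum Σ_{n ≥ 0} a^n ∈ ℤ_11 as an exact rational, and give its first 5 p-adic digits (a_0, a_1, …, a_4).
Σ a^n = 1/(1 − a) = 1/210;  first 5 digits = (1, 3, 7, 4, 10)

v_11(a) = 1 ≥ 1, so the series converges in ℤ_11 to 1/(1 − a) = 1/(1 − (-209)) = 1/210. Expand this rational in ℤ_11: compute digits iteratively via d_i = x_i mod 11, x_{i+1} = (x_i − d_i)/11. The first 5 digits are (1, 3, 7, 4, 10).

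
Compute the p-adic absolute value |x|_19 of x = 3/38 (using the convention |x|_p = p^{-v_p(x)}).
|3/38|_19 = 19

Step 1 — compute v_19(x) by factoring powers of 19 out of the numerator and denominator: v_19(3/38) = -1. Step 2 — apply |x|_p = p^{-v_p(x)} = 19^{1} = 19.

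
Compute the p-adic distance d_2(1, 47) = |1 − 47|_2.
d_2(1, 47) = 1/2

Step 1 — x − y = 1 − 47 = -46. Step 2 — v_2(-46) = 1 (factor: -46 = −(2^1 · 23); the sign does not affect v_p). Step 3 — |x − y|_2 = 2^{-1} = 1/2.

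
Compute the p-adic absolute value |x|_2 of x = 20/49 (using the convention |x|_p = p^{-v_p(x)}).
|20/49|_2 = 1/4

Step 1 — compute v_2(x) by factoring powers of 2 out of the numerator and denominator: v_2(20/49) = 2. Step 2 — apply |x|_p = p^{-v_p(x)} = 2^{-2} = 1/4.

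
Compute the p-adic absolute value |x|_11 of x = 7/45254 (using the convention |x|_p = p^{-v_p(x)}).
|7/45254|_11 = 1331

Step 1 — compute v_11(x) by factoring powers of 11 out of the numerator and denominator: v_11(7/45254) = -3. Step 2 — apply |x|_p = p^{-v_p(x)} = 11^{3} = 1331.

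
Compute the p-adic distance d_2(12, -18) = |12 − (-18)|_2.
d_2(12, -18) = 1/2

Step 1 — x − y = 12 − (-18) = 30. Step 2 — v_2(30) = 1 (factor: 30 = (2^1 · 15); the sign does not affect v_p). Step 3 — |x − y|_2 = 2^{-1} = 1/2.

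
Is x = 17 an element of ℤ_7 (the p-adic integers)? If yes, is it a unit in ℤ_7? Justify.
x ∈ ℤ_7^× (unit); v_7(x) = 0

ℤ_7 = {x ∈ ℚ_7 : v_7(x) ≥ 0} and ℤ_7^× = {x ∈ ℤ_7 : v_7(x) = 0}. Here v_7(17) = v_7(num) − v_7(den) = 0; compare against these criteria.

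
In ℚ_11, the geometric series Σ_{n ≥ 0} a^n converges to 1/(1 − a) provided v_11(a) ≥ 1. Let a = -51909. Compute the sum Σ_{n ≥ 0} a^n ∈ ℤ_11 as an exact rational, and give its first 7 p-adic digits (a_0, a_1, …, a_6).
Σ a^n = 1/(1 − a) = 1/51910;  first 7 digits = (1, 0, 0, 5, 7, 10, 2)

v_11(a) = 3 ≥ 1, so the series converges in ℤ_11 to 1/(1 − a) = 1/(1 − (-51909)) = 1/51910. Expand this rational in ℤ_11: compute digits iteratively via d_i = x_i mod 11, x_{i+1} = (x_i − d_i)/11. The first 7 digits are (1, 0, 0, 5, 7, 10, 2).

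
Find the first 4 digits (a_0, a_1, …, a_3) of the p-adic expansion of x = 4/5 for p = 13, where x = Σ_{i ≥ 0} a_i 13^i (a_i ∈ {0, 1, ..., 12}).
(a_0, …, a_3) = (6, 10, 7, 2)

v_13(4/5) = 0 (numerator and denominator both coprime to 13), so x ∈ ℤ_13^×. Compute digits iteratively via a_i = x_i mod 13, x_{i+1} = (x_i − a_i)/13, with x_0 = x:
  x_0 = 4/5;  a_0 = 6;  x_1 = (x_0 − 6)/13 = -2/5
  x_1 = -2/5;  a_1 = 10;  x_2 = (x_1 − 10)/13 = -4/5
  x_2 = -4/5;  a_2 = 7;  x_3 = (x_2 − 7)/13 = -3/5
  x_3 = -3/5;  a_3 = 2;  x_4 = (x_3 − 2)/13 = -1/5
Digits: (6, 10, 7, 2).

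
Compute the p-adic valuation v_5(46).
v_5(46) = 0

v_5(n) is the largest exponent k such that 5^k divides n. Factor out: 46 = 5^0 · 46. (Sign doesn't affect v_p.) So v_5(46) = 0.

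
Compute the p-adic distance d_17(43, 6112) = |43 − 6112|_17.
d_17(43, 6112) = 1/289

Step 1 — x − y = 43 − 6112 = -6069. Step 2 — v_17(-6069) = 2 (factor: -6069 = −(17^2 · 21); the sign does not affect v_p). Step 3 — |x − y|_17 = 17^{-2} = 1/289.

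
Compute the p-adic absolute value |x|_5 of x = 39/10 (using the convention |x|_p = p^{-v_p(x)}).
|39/10|_5 = 5

Step 1 — compute v_5(x) by factoring powers of 5 out of the numerator and denominator: v_5(39/10) = -1. Step 2 — apply |x|_p = p^{-v_p(x)} = 5^{1} = 5.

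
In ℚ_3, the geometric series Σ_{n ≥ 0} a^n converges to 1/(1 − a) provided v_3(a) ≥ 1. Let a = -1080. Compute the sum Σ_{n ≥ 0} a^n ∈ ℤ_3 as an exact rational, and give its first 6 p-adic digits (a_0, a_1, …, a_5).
Σ a^n = 1/(1 − a) = 1/1081;  first 6 digits = (1, 0, 0, 2, 1, 1)

v_3(a) = 3 ≥ 1, so the series converges in ℤ_3 to 1/(1 − a) = 1/(1 − (-1080)) = 1/1081. Expand this rational in ℤ_3: compute digits iteratively via d_i = x_i mod 3, x_{i+1} = (x_i − d_i)/3. The first 6 digits are (1, 0, 0, 2, 1, 1).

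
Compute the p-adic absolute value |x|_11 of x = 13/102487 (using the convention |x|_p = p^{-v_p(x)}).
|13/102487|_11 = 14641

Step 1 — compute v_11(x) by factoring powers of 11 out of the numerator and denominator: v_11(13/102487) = -4. Step 2 — apply |x|_p = p^{-v_p(x)} = 11^{4} = 14641.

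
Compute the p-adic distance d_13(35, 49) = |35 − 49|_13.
d_13(35, 49) = 1

Step 1 — x − y = 35 − 49 = -14. Step 2 — v_13(-14) = 0 (factor: -14 = −(13^0 · 14); the sign does not affect v_p). Step 3 — |x − y|_13 = 13^{0} = 1.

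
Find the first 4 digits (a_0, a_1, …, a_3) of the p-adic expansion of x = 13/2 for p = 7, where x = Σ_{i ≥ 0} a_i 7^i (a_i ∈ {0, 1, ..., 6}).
(a_0, …, a_3) = (3, 4, 3, 3)

v_7(13/2) = 0 (numerator and denominator both coprime to 7), so x ∈ ℤ_7^×. Compute digits iteratively via a_i = x_i mod 7, x_{i+1} = (x_i − a_i)/7, with x_0 = x:
  x_0 = 13/2;  a_0 = 3;  x_1 = (x_0 − 3)/7 = 1/2
  x_1 = 1/2;  a_1 = 4;  x_2 = (x_1 − 4)/7 = -1/2
  x_2 = -1/2;  a_2 = 3;  x_3 = (x_2 − 3)/7 = -1/2
  x_3 = -1/2;  a_3 = 3;  x_4 = (x_3 − 3)/7 = -1/2
Digits: (3, 4, 3, 3).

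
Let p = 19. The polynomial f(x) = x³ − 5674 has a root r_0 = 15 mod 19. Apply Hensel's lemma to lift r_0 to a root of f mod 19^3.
r_2 = 6418 (mod 6859)

Hensel: r_{i+1} = r_i − f(r_i)/f′(r_i) mod 19^{i+2}, where f′(x) = 3x². Iterate:
  r_0 = 15 (mod 19)
  r_1 = 281 (mod 361)
  r_2 = 6418 (mod 6859)
Final: r = 6418 with f(r) ≡ 0 mod 19^3.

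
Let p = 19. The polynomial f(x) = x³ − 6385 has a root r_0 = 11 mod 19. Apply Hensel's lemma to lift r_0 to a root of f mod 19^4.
r_3 = 2538 (mod 130321)

Hensel: r_{i+1} = r_i − f(r_i)/f′(r_i) mod 19^{i+2}, where f′(x) = 3x². Iterate:
  r_0 = 11 (mod 19)
  r_1 = 11 (mod 361)
  r_2 = 2538 (mod 6859)
  r_3 = 2538 (mod 130321)
Final: r = 2538 with f(r) ≡ 0 mod 19^4.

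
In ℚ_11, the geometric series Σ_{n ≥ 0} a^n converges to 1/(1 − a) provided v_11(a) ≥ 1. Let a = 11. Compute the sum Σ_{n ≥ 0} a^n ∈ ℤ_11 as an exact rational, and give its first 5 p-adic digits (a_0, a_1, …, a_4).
Σ a^n = 1/(1 − a) = -1/10;  first 5 digits = (1, 1, 1, 1, 1)

v_11(a) = 1 ≥ 1, so the series converges in ℤ_11 to 1/(1 − a) = 1/(1 − 11) = -1/10. Expand this rational in ℤ_11: compute digits iteratively via d_i = x_i mod 11, x_{i+1} = (x_i − d_i)/11. The first 5 digits are (1, 1, 1, 1, 1).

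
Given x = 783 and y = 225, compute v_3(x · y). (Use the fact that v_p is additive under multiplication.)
v_3(176175) = 5

v_p(x) = 3 (factor: 783 = 3^3 · 29); v_p(y) = 2 (factor: 225 = 3^2 · 25). Additivity: v_p(xy) = v_p(x) + v_p(y) = 3 + 2 = 5. (Direct check: xy = 176175 = 3^5 · (725).)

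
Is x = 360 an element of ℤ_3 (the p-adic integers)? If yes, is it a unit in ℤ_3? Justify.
x ∈ ℤ_3 but not a unit; v_3(x) = 2 > 0

ℤ_3 = {x ∈ ℚ_3 : v_3(x) ≥ 0} and ℤ_3^× = {x ∈ ℤ_3 : v_3(x) = 0}. Here v_3(360) = v_3(num) − v_3(den) = 2; compare against these criteria.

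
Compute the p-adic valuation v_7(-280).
v_7(-280) = 1

v_7(n) is the largest exponent k such that 7^k divides n. Factor out: -280 = -7^1 · 40. (Sign doesn't affect v_p.) So v_7(-280) = 1.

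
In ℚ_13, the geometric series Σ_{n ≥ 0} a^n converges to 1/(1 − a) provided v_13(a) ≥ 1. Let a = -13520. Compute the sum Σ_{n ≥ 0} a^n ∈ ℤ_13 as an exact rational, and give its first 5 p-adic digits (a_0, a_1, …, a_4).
Σ a^n = 1/(1 − a) = 1/13521;  first 5 digits = (1, 0, 11, 6, 3)

v_13(a) = 2 ≥ 1, so the series converges in ℤ_13 to 1/(1 − a) = 1/(1 − (-13520)) = 1/13521. Expand this rational in ℤ_13: compute digits iteratively via d_i = x_i mod 13, x_{i+1} = (x_i − d_i)/13. The first 5 digits are (1, 0, 11, 6, 3).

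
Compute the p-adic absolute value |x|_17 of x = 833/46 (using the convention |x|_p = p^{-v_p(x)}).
|833/46|_17 = 1/17

Step 1 — compute v_17(x) by factoring powers of 17 out of the numerator and denominator: v_17(833/46) = 1. Step 2 — apply |x|_p = p^{-v_p(x)} = 17^{-1} = 1/17.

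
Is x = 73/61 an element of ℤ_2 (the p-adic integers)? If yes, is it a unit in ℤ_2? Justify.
x ∈ ℤ_2^× (unit); v_2(x) = 0

ℤ_2 = {x ∈ ℚ_2 : v_2(x) ≥ 0} and ℤ_2^× = {x ∈ ℤ_2 : v_2(x) = 0}. Here v_2(73/61) = v_2(num) − v_2(den) = 0; compare against these criteria.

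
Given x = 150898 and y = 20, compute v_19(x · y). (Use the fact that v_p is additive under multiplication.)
v_19(3017960) = 3

v_p(x) = 3 (factor: 150898 = 19^3 · 22); v_p(y) = 0 (factor: 20 = 19^0 · 20). Additivity: v_p(xy) = v_p(x) + v_p(y) = 3 + 0 = 3. (Direct check: xy = 3017960 = 19^3 · (440).)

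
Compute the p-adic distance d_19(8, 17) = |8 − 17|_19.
d_19(8, 17) = 1

Step 1 — x − y = 8 − 17 = -9. Step 2 — v_19(-9) = 0 (factor: -9 = −(19^0 · 9); the sign does not affect v_p). Step 3 — |x − y|_19 = 19^{0} = 1.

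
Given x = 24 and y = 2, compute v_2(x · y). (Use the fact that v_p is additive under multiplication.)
v_2(48) = 4

v_p(x) = 3 (factor: 24 = 2^3 · 3); v_p(y) = 1 (factor: 2 = 2^1 · 1). Additivity: v_p(xy) = v_p(x) + v_p(y) = 3 + 1 = 4. (Direct check: xy = 48 = 2^4 · (3).)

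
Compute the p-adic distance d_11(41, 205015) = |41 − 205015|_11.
d_11(41, 205015) = 1/14641

Step 1 — x − y = 41 − 205015 = -204974. Step 2 — v_11(-204974) = 4 (factor: -204974 = −(11^4 · 14); the sign does not affect v_p). Step 3 — |x − y|_11 = 11^{-4} = 1/14641.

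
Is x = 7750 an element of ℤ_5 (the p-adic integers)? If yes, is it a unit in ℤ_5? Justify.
x ∈ ℤ_5 but not a unit; v_5(x) = 3 > 0

ℤ_5 = {x ∈ ℚ_5 : v_5(x) ≥ 0} and ℤ_5^× = {x ∈ ℤ_5 : v_5(x) = 0}. Here v_5(7750) = v_5(num) − v_5(den) = 3; compare against these criteria.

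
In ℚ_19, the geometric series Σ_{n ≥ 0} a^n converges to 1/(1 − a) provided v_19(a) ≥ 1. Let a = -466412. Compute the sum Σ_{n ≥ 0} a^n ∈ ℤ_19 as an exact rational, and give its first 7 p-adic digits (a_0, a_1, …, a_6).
Σ a^n = 1/(1 − a) = 1/466413;  first 7 digits = (1, 0, 0, 8, 15, 18, 6)

v_19(a) = 3 ≥ 1, so the series converges in ℤ_19 to 1/(1 − a) = 1/(1 − (-466412)) = 1/466413. Expand this rational in ℤ_19: compute digits iteratively via d_i = x_i mod 19, x_{i+1} = (x_i − d_i)/19. The first 7 digits are (1, 0, 0, 8, 15, 18, 6).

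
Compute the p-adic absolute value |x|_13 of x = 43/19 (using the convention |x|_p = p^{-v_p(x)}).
|43/19|_13 = 1

Step 1 — compute v_13(x) by factoring powers of 13 out of the numerator and denominator: v_13(43/19) = 0. Step 2 — apply |x|_p = p^{-v_p(x)} = 13^{0} = 1.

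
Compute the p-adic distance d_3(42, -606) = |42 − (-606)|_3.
d_3(42, -606) = 1/81

Step 1 — x − y = 42 − (-606) = 648. Step 2 — v_3(648) = 4 (factor: 648 = (3^4 · 8); the sign does not affect v_p). Step 3 — |x − y|_3 = 3^{-4} = 1/81.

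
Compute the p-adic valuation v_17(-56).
v_17(-56) = 0

v_17(n) is the largest exponent k such that 17^k divides n. Factor out: -56 = -17^0 · 56. (Sign doesn't affect v_p.) So v_17(-56) = 0.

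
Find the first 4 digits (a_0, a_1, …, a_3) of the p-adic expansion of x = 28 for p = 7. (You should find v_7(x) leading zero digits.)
(a_0, …, a_3) = (0, 4, 0, 0)

v_7(28) = 1, so a_0 = ... = a_0 = 0. Factor out: x = 7^1 · u with u = 4 a unit in ℤ_7. Expand u iteratively via a_{v+i} = u_i mod 7, u_{i+1} = (u_i − a_{v+i})/7:
  u_0 = 4;  a_1 = 4;  u_1 = (u_0 − 4)/7 = 0
  u_1 = 0;  a_2 = 0;  u_2 = (u_1 − 0)/7 = 0
  u_2 = 0;  a_3 = 0;  u_3 = (u_2 − 0)/7 = 0
Digits: (0, 4, 0, 0).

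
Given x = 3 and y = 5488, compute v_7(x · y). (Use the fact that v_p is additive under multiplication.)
v_7(16464) = 3

v_p(x) = 0 (factor: 3 = 7^0 · 3); v_p(y) = 3 (factor: 5488 = 7^3 · 16). Additivity: v_p(xy) = v_p(x) + v_p(y) = 0 + 3 = 3. (Direct check: xy = 16464 = 7^3 · (48).)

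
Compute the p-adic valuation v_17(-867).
v_17(-867) = 2

v_17(n) is the largest exponent k such that 17^k divides n. Factor out: -867 = -17^2 · 3. (Sign doesn't affect v_p.) So v_17(-867) = 2.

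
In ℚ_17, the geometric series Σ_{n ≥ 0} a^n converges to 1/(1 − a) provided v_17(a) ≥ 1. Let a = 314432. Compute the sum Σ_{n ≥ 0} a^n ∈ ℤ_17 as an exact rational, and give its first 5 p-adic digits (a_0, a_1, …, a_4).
Σ a^n = 1/(1 − a) = -1/314431;  first 5 digits = (1, 0, 0, 13, 3)

v_17(a) = 3 ≥ 1, so the series converges in ℤ_17 to 1/(1 − a) = 1/(1 − 314432) = -1/314431. Expand this rational in ℤ_17: compute digits iteratively via d_i = x_i mod 17, x_{i+1} = (x_i − d_i)/17. The first 5 digits are (1, 0, 0, 13, 3).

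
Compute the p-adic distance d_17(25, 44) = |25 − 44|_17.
d_17(25, 44) = 1

Step 1 — x − y = 25 − 44 = -19. Step 2 — v_17(-19) = 0 (factor: -19 = −(17^0 · 19); the sign does not affect v_p). Step 3 — |x − y|_17 = 17^{0} = 1.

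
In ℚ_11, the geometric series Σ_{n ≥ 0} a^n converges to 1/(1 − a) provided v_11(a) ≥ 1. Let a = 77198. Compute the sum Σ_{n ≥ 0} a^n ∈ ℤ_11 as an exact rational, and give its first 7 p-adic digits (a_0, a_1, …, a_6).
Σ a^n = 1/(1 − a) = -1/77197;  first 7 digits = (1, 0, 0, 3, 5, 0, 9)

v_11(a) = 3 ≥ 1, so the series converges in ℤ_11 to 1/(1 − a) = 1/(1 − 77198) = -1/77197. Expand this rational in ℤ_11: compute digits iteratively via d_i = x_i mod 11, x_{i+1} = (x_i − d_i)/11. The first 7 digits are (1, 0, 0, 3, 5, 0, 9).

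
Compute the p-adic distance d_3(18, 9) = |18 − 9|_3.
d_3(18, 9) = 1/9

Step 1 — x − y = 18 − 9 = 9. Step 2 — v_3(9) = 2 (factor: 9 = (3^2 · 1); the sign does not affect v_p). Step 3 — |x − y|_3 = 3^{-2} = 1/9.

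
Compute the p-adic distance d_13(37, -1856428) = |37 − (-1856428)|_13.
d_13(37, -1856428) = 1/371293

Step 1 — x − y = 37 − (-1856428) = 1856465. Step 2 — v_13(1856465) = 5 (factor: 1856465 = (13^5 · 5); the sign does not affect v_p). Step 3 — |x − y|_13 = 13^{-5} = 1/371293.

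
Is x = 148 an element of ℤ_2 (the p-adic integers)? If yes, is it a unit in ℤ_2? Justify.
x ∈ ℤ_2 but not a unit; v_2(x) = 2 > 0

ℤ_2 = {x ∈ ℚ_2 : v_2(x) ≥ 0} and ℤ_2^× = {x ∈ ℤ_2 : v_2(x) = 0}. Here v_2(148) = v_2(num) − v_2(den) = 2; compare against these criteria.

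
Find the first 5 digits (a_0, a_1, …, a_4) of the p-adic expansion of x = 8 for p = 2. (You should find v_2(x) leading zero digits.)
(a_0, …, a_4) = (0, 0, 0, 1, 0)

v_2(8) = 3, so a_0 = ... = a_2 = 0. Factor out: x = 2^3 · u with u = 1 a unit in ℤ_2. Expand u iteratively via a_{v+i} = u_i mod 2, u_{i+1} = (u_i − a_{v+i})/2:
  u_0 = 1;  a_3 = 1;  u_1 = (u_0 − 1)/2 = 0
  u_1 = 0;  a_4 = 0;  u_2 = (u_1 − 0)/2 = 0
Digits: (0, 0, 0, 1, 0).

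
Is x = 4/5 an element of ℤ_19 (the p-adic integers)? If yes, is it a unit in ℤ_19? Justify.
x ∈ ℤ_19^× (unit); v_19(x) = 0

ℤ_19 = {x ∈ ℚ_19 : v_19(x) ≥ 0} and ℤ_19^× = {x ∈ ℤ_19 : v_19(x) = 0}. Here v_19(4/5) = v_19(num) − v_19(den) = 0; compare against these criteria.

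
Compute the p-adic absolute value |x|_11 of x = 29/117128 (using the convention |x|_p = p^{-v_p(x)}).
|29/117128|_11 = 14641

Step 1 — compute v_11(x) by factoring powers of 11 out of the numerator and denominator: v_11(29/117128) = -4. Step 2 — apply |x|_p = p^{-v_p(x)} = 11^{4} = 14641.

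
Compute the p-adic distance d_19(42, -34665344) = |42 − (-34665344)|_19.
d_19(42, -34665344) = 1/2476099

Step 1 — x − y = 42 − (-34665344) = 34665386. Step 2 — v_19(34665386) = 5 (factor: 34665386 = (19^5 · 14); the sign does not affect v_p). Step 3 — |x − y|_19 = 19^{-5} = 1/2476099.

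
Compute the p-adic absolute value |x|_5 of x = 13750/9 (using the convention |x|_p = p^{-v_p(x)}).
|13750/9|_5 = 1/625

Step 1 — compute v_5(x) by factoring powers of 5 out of the numerator and denominator: v_5(13750/9) = 4. Step 2 — apply |x|_p = p^{-v_p(x)} = 5^{-4} = 1/625.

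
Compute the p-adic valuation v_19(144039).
v_19(144039) = 3

v_19(n) is the largest exponent k such that 19^k divides n. Factor out: 144039 = 19^3 · 21. (Sign doesn't affect v_p.) So v_19(144039) = 3.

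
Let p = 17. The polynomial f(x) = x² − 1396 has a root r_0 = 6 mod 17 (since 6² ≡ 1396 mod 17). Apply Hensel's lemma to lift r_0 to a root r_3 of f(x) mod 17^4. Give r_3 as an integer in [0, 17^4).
r_3 = 38171 (mod 83521)

Hensel's recurrence: r_{i+1} = r_i − f(r_i)·(f′(r_i))^{-1} mod 17^{i+2}, with f′(x) = 2x. Iterate:
  r_0 = 6 (mod 17)
  r_1 = 23 (mod 289)
  r_2 = 3780 (mod 4913)
  r_3 = 38171 (mod 83521)
Final: r_3 = 38171, and one checks f(r_3) ≡ 0 mod 17^4.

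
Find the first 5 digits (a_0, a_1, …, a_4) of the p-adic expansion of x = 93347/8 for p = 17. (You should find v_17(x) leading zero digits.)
(a_0, …, a_4) = (0, 0, 0, 13, 10)

v_17(93347/8) = 3, so a_0 = ... = a_2 = 0. Factor out: x = 17^3 · u with u = 19/8 a unit in ℤ_17. Expand u iteratively via a_{v+i} = u_i mod 17, u_{i+1} = (u_i − a_{v+i})/17:
  u_0 = 19/8;  a_3 = 13;  u_1 = (u_0 − 13)/17 = -5/8
  u_1 = -5/8;  a_4 = 10;  u_2 = (u_1 − 10)/17 = -5/8
Digits: (0, 0, 0, 13, 10).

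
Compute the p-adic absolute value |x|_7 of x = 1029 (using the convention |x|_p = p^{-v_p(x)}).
|1029|_7 = 1/343

Step 1 — compute v_7(x) by factoring powers of 7 out of the numerator and denominator: v_7(1029) = 3. Step 2 — apply |x|_p = p^{-v_p(x)} = 7^{-3} = 1/343.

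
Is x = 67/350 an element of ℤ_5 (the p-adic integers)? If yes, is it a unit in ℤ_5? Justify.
x ∉ ℤ_5 (v_5(x) = -2 < 0)

ℤ_5 = {x ∈ ℚ_5 : v_5(x) ≥ 0} and ℤ_5^× = {x ∈ ℤ_5 : v_5(x) = 0}. Here v_5(67/350) = v_5(num) − v_5(den) = -2; compare against these criteria.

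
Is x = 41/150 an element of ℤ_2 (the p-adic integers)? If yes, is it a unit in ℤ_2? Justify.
x ∉ ℤ_2 (v_2(x) = -1 < 0)

ℤ_2 = {x ∈ ℚ_2 : v_2(x) ≥ 0} and ℤ_2^× = {x ∈ ℤ_2 : v_2(x) = 0}. Here v_2(41/150) = v_2(num) − v_2(den) = -1; compare against these criteria.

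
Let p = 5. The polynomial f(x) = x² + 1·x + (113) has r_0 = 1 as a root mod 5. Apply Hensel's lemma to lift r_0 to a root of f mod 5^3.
r_2 = 121 (mod 125)

Hensel: r_{i+1} = r_i − f(r_i)·(f′(r_i))^{-1} mod 5^{i+2}, f′(x) = 2x + 1. Iterate:
  r_0 = 1 (mod 5)
  r_1 = 21 (mod 25)
  r_2 = 121 (mod 125)
Final: r = 121 satisfies f(r) ≡ 0 mod 5^3.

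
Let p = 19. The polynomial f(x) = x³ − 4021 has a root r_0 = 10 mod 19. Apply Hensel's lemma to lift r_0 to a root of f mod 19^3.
r_2 = 2233 (mod 6859)

Hensel: r_{i+1} = r_i − f(r_i)/f′(r_i) mod 19^{i+2}, where f′(x) = 3x². Iterate:
  r_0 = 10 (mod 19)
  r_1 = 67 (mod 361)
  r_2 = 2233 (mod 6859)
Final: r = 2233 with f(r) ≡ 0 mod 19^3.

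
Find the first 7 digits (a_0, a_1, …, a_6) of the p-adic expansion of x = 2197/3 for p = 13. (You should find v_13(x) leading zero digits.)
(a_0, …, a_6) = (0, 0, 0, 9, 8, 8, 8)

v_13(2197/3) = 3, so a_0 = ... = a_2 = 0. Factor out: x = 13^3 · u with u = 1/3 a unit in ℤ_13. Expand u iteratively via a_{v+i} = u_i mod 13, u_{i+1} = (u_i − a_{v+i})/13:
  u_0 = 1/3;  a_3 = 9;  u_1 = (u_0 − 9)/13 = -2/3
  u_1 = -2/3;  a_4 = 8;  u_2 = (u_1 − 8)/13 = -2/3
  u_2 = -2/3;  a_5 = 8;  u_3 = (u_2 − 8)/13 = -2/3
  u_3 = -2/3;  a_6 = 8;  u_4 = (u_3 − 8)/13 = -2/3
Digits: (0, 0, 0, 9, 8, 8, 8).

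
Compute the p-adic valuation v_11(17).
v_11(17) = 0

v_11(n) is the largest exponent k such that 11^k divides n. Factor out: 17 = 11^0 · 17. (Sign doesn't affect v_p.) So v_11(17) = 0.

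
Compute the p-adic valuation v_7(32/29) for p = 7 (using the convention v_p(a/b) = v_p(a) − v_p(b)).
v_7(32/29) = 0

Factor powers of 7 from the numerator and denominator of the reduced fraction: 32 = 7^0 · 32 and 29 = 7^0 · 29. Apply v_p(a/b) = v_p(a) − v_p(b): v_7(32/29) = 0 − 0 = 0.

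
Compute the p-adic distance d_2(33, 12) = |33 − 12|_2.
d_2(33, 12) = 1

Step 1 — x − y = 33 − 12 = 21. Step 2 — v_2(21) = 0 (factor: 21 = (2^0 · 21); the sign does not affect v_p). Step 3 — |x − y|_2 = 2^{0} = 1.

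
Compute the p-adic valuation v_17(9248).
v_17(9248) = 2

v_17(n) is the largest exponent k such that 17^k divides n. Factor out: 9248 = 17^2 · 32. (Sign doesn't affect v_p.) So v_17(9248) = 2.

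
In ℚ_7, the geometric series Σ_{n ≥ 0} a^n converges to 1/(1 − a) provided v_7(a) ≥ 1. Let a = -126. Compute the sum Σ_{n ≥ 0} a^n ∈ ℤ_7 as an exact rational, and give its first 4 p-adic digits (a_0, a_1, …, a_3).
Σ a^n = 1/(1 − a) = 1/127;  first 4 digits = (1, 3, 6, 2)

v_7(a) = 1 ≥ 1, so the series converges in ℤ_7 to 1/(1 − a) = 1/(1 − (-126)) = 1/127. Expand this rational in ℤ_7: compute digits iteratively via d_i = x_i mod 7, x_{i+1} = (x_i − d_i)/7. The first 4 digits are (1, 3, 6, 2).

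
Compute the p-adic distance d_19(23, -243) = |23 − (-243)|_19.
d_19(23, -243) = 1/19

Step 1 — x − y = 23 − (-243) = 266. Step 2 — v_19(266) = 1 (factor: 266 = (19^1 · 14); the sign does not affect v_p). Step 3 — |x − y|_19 = 19^{-1} = 1/19.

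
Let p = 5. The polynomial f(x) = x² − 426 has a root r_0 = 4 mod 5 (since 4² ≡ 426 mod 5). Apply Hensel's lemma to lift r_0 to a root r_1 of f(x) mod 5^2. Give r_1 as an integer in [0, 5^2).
r_1 = 24 (mod 25)

Hensel's recurrence: r_{i+1} = r_i − f(r_i)·(f′(r_i))^{-1} mod 5^{i+2}, with f′(x) = 2x. Iterate:
  r_0 = 4 (mod 5)
  r_1 = 24 (mod 25)
Final: r_1 = 24, and one checks f(r_1) ≡ 0 mod 5^2.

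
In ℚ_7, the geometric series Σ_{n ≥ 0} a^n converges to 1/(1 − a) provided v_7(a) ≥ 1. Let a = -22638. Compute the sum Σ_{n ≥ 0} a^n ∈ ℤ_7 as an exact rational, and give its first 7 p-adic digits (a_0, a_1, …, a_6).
Σ a^n = 1/(1 − a) = 1/22639;  first 7 digits = (1, 0, 0, 4, 4, 5, 1)

v_7(a) = 3 ≥ 1, so the series converges in ℤ_7 to 1/(1 − a) = 1/(1 − (-22638)) = 1/22639. Expand this rational in ℤ_7: compute digits iteratively via d_i = x_i mod 7, x_{i+1} = (x_i − d_i)/7. The first 7 digits are (1, 0, 0, 4, 4, 5, 1).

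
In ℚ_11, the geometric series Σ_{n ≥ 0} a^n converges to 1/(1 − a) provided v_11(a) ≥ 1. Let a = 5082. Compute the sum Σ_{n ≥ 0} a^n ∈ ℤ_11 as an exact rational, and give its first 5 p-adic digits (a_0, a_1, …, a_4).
Σ a^n = 1/(1 − a) = -1/5081;  first 5 digits = (1, 0, 9, 3, 4)

v_11(a) = 2 ≥ 1, so the series converges in ℤ_11 to 1/(1 − a) = 1/(1 − 5082) = -1/5081. Expand this rational in ℤ_11: compute digits iteratively via d_i = x_i mod 11, x_{i+1} = (x_i − d_i)/11. The first 5 digits are (1, 0, 9, 3, 4).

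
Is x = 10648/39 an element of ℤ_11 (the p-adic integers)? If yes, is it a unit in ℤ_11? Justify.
x ∈ ℤ_11 but not a unit; v_11(x) = 3 > 0

ℤ_11 = {x ∈ ℚ_11 : v_11(x) ≥ 0} and ℤ_11^× = {x ∈ ℤ_11 : v_11(x) = 0}. Here v_11(10648/39) = v_11(num) − v_11(den) = 3; compare against these criteria.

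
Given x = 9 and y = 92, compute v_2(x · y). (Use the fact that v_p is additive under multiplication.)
v_2(828) = 2

v_p(x) = 0 (factor: 9 = 2^0 · 9); v_p(y) = 2 (factor: 92 = 2^2 · 23). Additivity: v_p(xy) = v_p(x) + v_p(y) = 0 + 2 = 2. (Direct check: xy = 828 = 2^2 · (207).)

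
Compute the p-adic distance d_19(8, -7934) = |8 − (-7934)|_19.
d_19(8, -7934) = 1/361

Step 1 — x − y = 8 − (-7934) = 7942. Step 2 — v_19(7942) = 2 (factor: 7942 = (19^2 · 22); the sign does not affect v_p). Step 3 — |x − y|_19 = 19^{-2} = 1/361.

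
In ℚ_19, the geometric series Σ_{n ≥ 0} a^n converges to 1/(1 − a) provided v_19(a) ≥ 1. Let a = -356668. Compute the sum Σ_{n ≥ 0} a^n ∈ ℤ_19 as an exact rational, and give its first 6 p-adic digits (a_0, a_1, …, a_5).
Σ a^n = 1/(1 − a) = 1/356669;  first 6 digits = (1, 0, 0, 5, 16, 18)

v_19(a) = 3 ≥ 1, so the series converges in ℤ_19 to 1/(1 − a) = 1/(1 − (-356668)) = 1/356669. Expand this rational in ℤ_19: compute digits iteratively via d_i = x_i mod 19, x_{i+1} = (x_i − d_i)/19. The first 6 digits are (1, 0, 0, 5, 16, 18).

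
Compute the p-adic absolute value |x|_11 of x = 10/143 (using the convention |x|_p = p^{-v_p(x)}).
|10/143|_11 = 11

Step 1 — compute v_11(x) by factoring powers of 11 out of the numerator and denominator: v_11(10/143) = -1. Step 2 — apply |x|_p = p^{-v_p(x)} = 11^{1} = 11.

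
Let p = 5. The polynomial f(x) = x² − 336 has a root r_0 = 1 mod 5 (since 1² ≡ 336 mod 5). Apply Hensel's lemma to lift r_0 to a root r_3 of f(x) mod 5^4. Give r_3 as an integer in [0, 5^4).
r_3 = 31 (mod 625)

Hensel's recurrence: r_{i+1} = r_i − f(r_i)·(f′(r_i))^{-1} mod 5^{i+2}, with f′(x) = 2x. Iterate:
  r_0 = 1 (mod 5)
  r_1 = 6 (mod 25)
  r_2 = 31 (mod 125)
  r_3 = 31 (mod 625)
Final: r_3 = 31, and one checks f(r_3) ≡ 0 mod 5^4.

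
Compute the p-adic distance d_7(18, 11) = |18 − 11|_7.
d_7(18, 11) = 1/7

Step 1 — x − y = 18 − 11 = 7. Step 2 — v_7(7) = 1 (factor: 7 = (7^1 · 1); the sign does not affect v_p). Step 3 — |x − y|_7 = 7^{-1} = 1/7.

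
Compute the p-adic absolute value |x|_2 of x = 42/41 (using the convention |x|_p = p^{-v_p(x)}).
|42/41|_2 = 1/2

Step 1 — compute v_2(x) by factoring powers of 2 out of the numerator and denominator: v_2(42/41) = 1. Step 2 — apply |x|_p = p^{-v_p(x)} = 2^{-1} = 1/2.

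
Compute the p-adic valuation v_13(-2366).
v_13(-2366) = 2

v_13(n) is the largest exponent k such that 13^k divides n. Factor out: -2366 = -13^2 · 14. (Sign doesn't affect v_p.) So v_13(-2366) = 2.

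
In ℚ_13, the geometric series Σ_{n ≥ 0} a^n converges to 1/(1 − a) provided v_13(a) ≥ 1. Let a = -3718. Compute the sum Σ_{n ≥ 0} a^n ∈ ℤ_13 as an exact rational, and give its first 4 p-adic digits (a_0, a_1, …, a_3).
Σ a^n = 1/(1 − a) = 1/3719;  first 4 digits = (1, 0, 4, 11)

v_13(a) = 2 ≥ 1, so the series converges in ℤ_13 to 1/(1 − a) = 1/(1 − (-3718)) = 1/3719. Expand this rational in ℤ_13: compute digits iteratively via d_i = x_i mod 13, x_{i+1} = (x_i − d_i)/13. The first 4 digits are (1, 0, 4, 11).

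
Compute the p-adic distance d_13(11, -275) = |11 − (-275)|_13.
d_13(11, -275) = 1/13

Step 1 — x − y = 11 − (-275) = 286. Step 2 — v_13(286) = 1 (factor: 286 = (13^1 · 22); the sign does not affect v_p). Step 3 — |x − y|_13 = 13^{-1} = 1/13.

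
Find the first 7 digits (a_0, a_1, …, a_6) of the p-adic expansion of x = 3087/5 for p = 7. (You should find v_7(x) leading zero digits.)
(a_0, …, a_6) = (0, 0, 0, 6, 5, 2, 1)

v_7(3087/5) = 3, so a_0 = ... = a_2 = 0. Factor out: x = 7^3 · u with u = 9/5 a unit in ℤ_7. Expand u iteratively via a_{v+i} = u_i mod 7, u_{i+1} = (u_i − a_{v+i})/7:
  u_0 = 9/5;  a_3 = 6;  u_1 = (u_0 − 6)/7 = -3/5
  u_1 = -3/5;  a_4 = 5;  u_2 = (u_1 − 5)/7 = -4/5
  u_2 = -4/5;  a_5 = 2;  u_3 = (u_2 − 2)/7 = -2/5
  u_3 = -2/5;  a_6 = 1;  u_4 = (u_3 − 1)/7 = -1/5
Digits: (0, 0, 0, 6, 5, 2, 1).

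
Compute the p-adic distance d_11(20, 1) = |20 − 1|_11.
d_11(20, 1) = 1

Step 1 — x − y = 20 − 1 = 19. Step 2 — v_11(19) = 0 (factor: 19 = (11^0 · 19); the sign does not affect v_p). Step 3 — |x − y|_11 = 11^{0} = 1.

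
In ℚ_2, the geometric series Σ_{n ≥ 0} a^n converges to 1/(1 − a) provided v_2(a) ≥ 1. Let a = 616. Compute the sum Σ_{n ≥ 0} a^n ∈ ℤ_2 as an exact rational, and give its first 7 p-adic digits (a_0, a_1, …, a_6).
Σ a^n = 1/(1 − a) = -1/615;  first 7 digits = (1, 0, 0, 1, 0, 1, 0)

v_2(a) = 3 ≥ 1, so the series converges in ℤ_2 to 1/(1 − a) = 1/(1 − 616) = -1/615. Expand this rational in ℤ_2: compute digits iteratively via d_i = x_i mod 2, x_{i+1} = (x_i − d_i)/2. The first 7 digits are (1, 0, 0, 1, 0, 1, 0).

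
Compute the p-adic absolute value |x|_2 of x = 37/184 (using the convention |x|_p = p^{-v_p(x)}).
|37/184|_2 = 8

Step 1 — compute v_2(x) by factoring powers of 2 out of the numerator and denominator: v_2(37/184) = -3. Step 2 — apply |x|_p = p^{-v_p(x)} = 2^{3} = 8.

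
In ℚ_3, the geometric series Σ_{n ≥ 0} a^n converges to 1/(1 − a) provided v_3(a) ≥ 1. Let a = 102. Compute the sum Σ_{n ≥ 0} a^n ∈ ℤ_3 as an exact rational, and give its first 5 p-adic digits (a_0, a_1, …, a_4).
Σ a^n = 1/(1 − a) = -1/101;  first 5 digits = (1, 1, 0, 0, 2)

v_3(a) = 1 ≥ 1, so the series converges in ℤ_3 to 1/(1 − a) = 1/(1 − 102) = -1/101. Expand this rational in ℤ_3: compute digits iteratively via d_i = x_i mod 3, x_{i+1} = (x_i − d_i)/3. The first 5 digits are (1, 1, 0, 0, 2).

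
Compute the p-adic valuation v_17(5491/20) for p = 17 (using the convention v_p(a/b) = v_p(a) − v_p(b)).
v_17(5491/20) = 2

Factor powers of 17 from the numerator and denominator of the reduced fraction: 5491 = 17^2 · 19 and 20 = 17^0 · 20. Apply v_p(a/b) = v_p(a) − v_p(b): v_17(5491/20) = 2 − 0 = 2.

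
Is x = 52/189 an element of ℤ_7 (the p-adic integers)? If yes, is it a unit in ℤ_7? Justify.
x ∉ ℤ_7 (v_7(x) = -1 < 0)

ℤ_7 = {x ∈ ℚ_7 : v_7(x) ≥ 0} and ℤ_7^× = {x ∈ ℤ_7 : v_7(x) = 0}. Here v_7(52/189) = v_7(num) − v_7(den) = -1; compare against these criteria.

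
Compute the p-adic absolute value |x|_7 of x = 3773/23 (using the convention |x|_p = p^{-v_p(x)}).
|3773/23|_7 = 1/343

Step 1 — compute v_7(x) by factoring powers of 7 out of the numerator and denominator: v_7(3773/23) = 3. Step 2 — apply |x|_p = p^{-v_p(x)} = 7^{-3} = 1/343.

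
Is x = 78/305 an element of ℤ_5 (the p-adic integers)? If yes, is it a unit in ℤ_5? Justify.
x ∉ ℤ_5 (v_5(x) = -1 < 0)

ℤ_5 = {x ∈ ℚ_5 : v_5(x) ≥ 0} and ℤ_5^× = {x ∈ ℤ_5 : v_5(x) = 0}. Here v_5(78/305) = v_5(num) − v_5(den) = -1; compare against these criteria.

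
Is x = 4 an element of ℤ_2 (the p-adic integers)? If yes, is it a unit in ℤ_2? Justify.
x ∈ ℤ_2 but not a unit; v_2(x) = 2 > 0

ℤ_2 = {x ∈ ℚ_2 : v_2(x) ≥ 0} and ℤ_2^× = {x ∈ ℤ_2 : v_2(x) = 0}. Here v_2(4) = v_2(num) − v_2(den) = 2; compare against these criteria.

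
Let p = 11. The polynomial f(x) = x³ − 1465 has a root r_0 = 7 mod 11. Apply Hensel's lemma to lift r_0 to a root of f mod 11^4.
r_3 = 10512 (mod 14641)

Hensel: r_{i+1} = r_i − f(r_i)/f′(r_i) mod 11^{i+2}, where f′(x) = 3x². Iterate:
  r_0 = 7 (mod 11)
  r_1 = 106 (mod 121)
  r_2 = 1195 (mod 1331)
  r_3 = 10512 (mod 14641)
Final: r = 10512 with f(r) ≡ 0 mod 11^4.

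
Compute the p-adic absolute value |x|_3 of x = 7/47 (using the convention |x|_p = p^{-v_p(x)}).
|7/47|_3 = 1

Step 1 — compute v_3(x) by factoring powers of 3 out of the numerator and denominator: v_3(7/47) = 0. Step 2 — apply |x|_p = p^{-v_p(x)} = 3^{0} = 1.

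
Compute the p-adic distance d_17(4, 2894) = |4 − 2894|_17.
d_17(4, 2894) = 1/289

Step 1 — x − y = 4 − 2894 = -2890. Step 2 — v_17(-2890) = 2 (factor: -2890 = −(17^2 · 10); the sign does not affect v_p). Step 3 — |x − y|_17 = 17^{-2} = 1/289.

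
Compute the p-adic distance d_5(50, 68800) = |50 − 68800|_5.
d_5(50, 68800) = 1/3125

Step 1 — x − y = 50 − 68800 = -68750. Step 2 — v_5(-68750) = 5 (factor: -68750 = −(5^5 · 22); the sign does not affect v_p). Step 3 — |x − y|_5 = 5^{-5} = 1/3125.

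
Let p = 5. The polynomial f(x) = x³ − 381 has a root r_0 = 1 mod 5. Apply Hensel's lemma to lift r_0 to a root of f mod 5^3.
r_2 = 111 (mod 125)

Hensel: r_{i+1} = r_i − f(r_i)/f′(r_i) mod 5^{i+2}, where f′(x) = 3x². Iterate:
  r_0 = 1 (mod 5)
  r_1 = 11 (mod 25)
  r_2 = 111 (mod 125)
Final: r = 111 with f(r) ≡ 0 mod 5^3.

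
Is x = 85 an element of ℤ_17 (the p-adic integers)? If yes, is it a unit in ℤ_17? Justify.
x ∈ ℤ_17 but not a unit; v_17(x) = 1 > 0

ℤ_17 = {x ∈ ℚ_17 : v_17(x) ≥ 0} and ℤ_17^× = {x ∈ ℤ_17 : v_17(x) = 0}. Here v_17(85) = v_17(num) − v_17(den) = 1; compare against these criteria.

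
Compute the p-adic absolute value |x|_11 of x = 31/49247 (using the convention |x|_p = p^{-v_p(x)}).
|31/49247|_11 = 1331

Step 1 — compute v_11(x) by factoring powers of 11 out of the numerator and denominator: v_11(31/49247) = -3. Step 2 — apply |x|_p = p^{-v_p(x)} = 11^{3} = 1331.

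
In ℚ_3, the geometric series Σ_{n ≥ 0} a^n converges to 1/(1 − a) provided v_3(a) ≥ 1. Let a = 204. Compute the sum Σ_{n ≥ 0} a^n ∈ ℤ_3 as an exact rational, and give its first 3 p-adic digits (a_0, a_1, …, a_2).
Σ a^n = 1/(1 − a) = -1/203;  first 3 digits = (1, 2, 2)

v_3(a) = 1 ≥ 1, so the series converges in ℤ_3 to 1/(1 − a) = 1/(1 − 204) = -1/203. Expand this rational in ℤ_3: compute digits iteratively via d_i = x_i mod 3, x_{i+1} = (x_i − d_i)/3. The first 3 digits are (1, 2, 2).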